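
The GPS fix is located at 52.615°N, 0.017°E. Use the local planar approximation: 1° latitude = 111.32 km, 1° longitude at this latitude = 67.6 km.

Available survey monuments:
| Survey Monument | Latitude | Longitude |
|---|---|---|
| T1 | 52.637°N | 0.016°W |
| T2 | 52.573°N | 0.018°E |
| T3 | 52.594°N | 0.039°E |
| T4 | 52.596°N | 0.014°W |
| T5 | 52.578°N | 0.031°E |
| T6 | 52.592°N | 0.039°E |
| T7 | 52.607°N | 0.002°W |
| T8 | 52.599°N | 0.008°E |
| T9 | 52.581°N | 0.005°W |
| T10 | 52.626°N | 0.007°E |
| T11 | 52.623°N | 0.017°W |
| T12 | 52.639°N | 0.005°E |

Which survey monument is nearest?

T10

Distances from 52.615°N, 0.017°E:
T1: √((0.022·111.32)² + (-0.033·67.6)²) = √(5.99780 + 4.97647) = 3.313 km
T2: √((-0.042·111.32)² + (0.001·67.6)²) = √(21.85974 + 0.00457) = 4.676 km
T3: √((-0.021·111.32)² + (0.022·67.6)²) = √(5.46493 + 2.21176) = 2.771 km
T4: √((-0.019·111.32)² + (-0.031·67.6)²) = √(4.47356 + 4.39154) = 2.977 km
T5: √((-0.037·111.32)² + (0.014·67.6)²) = √(16.96484 + 0.89567) = 4.226 km
T6: √((-0.023·111.32)² + (0.022·67.6)²) = √(6.55544 + 2.21176) = 2.961 km
T7: √((-0.008·111.32)² + (-0.019·67.6)²) = √(0.79310 + 1.64968) = 1.563 km
T8: √((-0.016·111.32)² + (-0.009·67.6)²) = √(3.17239 + 0.37015) = 1.882 km
T9: √((-0.034·111.32)² + (-0.022·67.6)²) = √(14.32532 + 2.21176) = 4.067 km
T10: √((0.011·111.32)² + (-0.010·67.6)²) = √(1.49945 + 0.45698) = 1.399 km
T11: √((0.008·111.32)² + (-0.034·67.6)²) = √(0.79310 + 5.28264) = 2.465 km
T12: √((0.024·111.32)² + (-0.012·67.6)²) = √(7.13787 + 0.65805) = 2.792 km
Minimum: T10 at 1.399 km.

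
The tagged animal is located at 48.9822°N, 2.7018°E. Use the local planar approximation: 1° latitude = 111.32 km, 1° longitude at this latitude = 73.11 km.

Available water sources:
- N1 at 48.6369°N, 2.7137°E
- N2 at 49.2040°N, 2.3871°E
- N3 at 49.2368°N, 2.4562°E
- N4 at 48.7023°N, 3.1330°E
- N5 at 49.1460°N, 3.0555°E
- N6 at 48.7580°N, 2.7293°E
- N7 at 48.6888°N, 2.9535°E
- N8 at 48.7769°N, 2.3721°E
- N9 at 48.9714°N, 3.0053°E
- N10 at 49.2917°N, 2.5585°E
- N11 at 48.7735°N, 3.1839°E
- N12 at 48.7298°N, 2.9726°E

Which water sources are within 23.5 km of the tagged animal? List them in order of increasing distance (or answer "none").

N9

Distances from 48.9822°N, 2.7018°E:
N1: √((-0.3453·111.32)² + (0.0119·73.11)²) = √(1477.541038 + 0.756916) = 38.4486 km
N2: √((0.2218·111.32)² + (-0.3147·73.11)²) = √(609.634419 + 529.355042) = 33.7489 km
N3: √((0.2546·111.32)² + (-0.2456·73.11)²) = √(803.273045 + 322.411328) = 33.5512 km
N4: √((-0.2799·111.32)² + (0.4312·73.11)²) = √(970.850128 + 993.827643) = 44.3247 km
N5: √((0.1638·111.32)² + (0.3537·73.11)²) = √(332.486633 + 668.688243) = 31.6413 km
N6: √((-0.2242·111.32)² + (0.0275·73.11)²) = √(622.898969 + 4.042211) = 25.0388 km
N7: √((-0.2934·111.32)² + (0.2517·73.11)²) = √(1066.759734 + 338.625765) = 37.4885 km
N8: √((-0.2053·111.32)² + (-0.3297·73.11)²) = √(522.305133 + 581.020508) = 33.2163 km
N9: √((-0.0108·111.32)² + (0.3035·73.11)²) = √(1.445419 + 492.346618) = 22.2214 km
N10: √((0.3095·111.32)² + (-0.1433·73.11)²) = √(1187.046419 + 109.760468) = 36.0112 km
N11: √((-0.2087·111.32)² + (0.4821·73.11)²) = √(539.748313 + 1242.303849) = 42.2144 km
N12: √((-0.2524·111.32)² + (0.2708·73.11)²) = √(789.450850 + 391.968248) = 34.3718 km
Threshold 23.5 km: N9 (22.2214 km) is within range.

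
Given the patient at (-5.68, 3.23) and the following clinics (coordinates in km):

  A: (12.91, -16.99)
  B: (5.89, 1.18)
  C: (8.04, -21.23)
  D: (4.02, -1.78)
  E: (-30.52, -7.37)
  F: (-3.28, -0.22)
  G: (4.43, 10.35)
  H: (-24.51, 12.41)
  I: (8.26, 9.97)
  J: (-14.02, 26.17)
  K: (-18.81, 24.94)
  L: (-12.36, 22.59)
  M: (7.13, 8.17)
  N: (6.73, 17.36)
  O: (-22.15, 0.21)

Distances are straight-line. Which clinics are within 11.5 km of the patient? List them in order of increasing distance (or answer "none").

F, D

Distances from (-5.68, 3.23):
A: 27.47 km
B: 11.75 km
C: 28.05 km
D: 10.92 km
E: 27.01 km
F: 4.20 km
G: 12.37 km
H: 20.95 km
I: 15.48 km
J: 24.41 km
K: 25.37 km
L: 20.48 km
M: 13.73 km
N: 18.81 km
O: 16.74 km
Threshold 11.5 km: F (4.20 km), D (10.92 km) are within range.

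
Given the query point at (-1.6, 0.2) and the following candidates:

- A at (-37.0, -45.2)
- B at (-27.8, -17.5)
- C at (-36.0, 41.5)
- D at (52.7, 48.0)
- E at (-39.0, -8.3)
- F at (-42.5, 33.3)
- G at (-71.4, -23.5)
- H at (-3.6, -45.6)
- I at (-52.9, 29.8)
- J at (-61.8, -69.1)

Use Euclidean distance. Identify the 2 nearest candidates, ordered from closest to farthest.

B, E

Distances from (-1.6, 0.2):
A: √((-35.4)² + (-45.4)²) = √(1253.160 + 2061.160) = 57.6
B: √((-26.2)² + (-17.7)²) = √(686.440 + 313.290) = 31.6
C: √((-34.4)² + (41.3)²) = √(1183.360 + 1705.690) = 53.7
D: √((54.3)² + (47.8)²) = √(2948.490 + 2284.840) = 72.3
E: √((-37.4)² + (-8.5)²) = √(1398.760 + 72.250) = 38.4
F: √((-40.9)² + (33.1)²) = √(1672.810 + 1095.610) = 52.6
G: √((-69.8)² + (-23.7)²) = √(4872.040 + 561.690) = 73.7
H: √((-2.0)² + (-45.8)²) = √(4.000 + 2097.640) = 45.8
I: √((-51.3)² + (29.6)²) = √(2631.690 + 876.160) = 59.2
J: √((-60.2)² + (-69.3)²) = √(3624.040 + 4802.490) = 91.8
Sorted: B (31.6) < E (38.4) < H (45.8) < F (52.6) < …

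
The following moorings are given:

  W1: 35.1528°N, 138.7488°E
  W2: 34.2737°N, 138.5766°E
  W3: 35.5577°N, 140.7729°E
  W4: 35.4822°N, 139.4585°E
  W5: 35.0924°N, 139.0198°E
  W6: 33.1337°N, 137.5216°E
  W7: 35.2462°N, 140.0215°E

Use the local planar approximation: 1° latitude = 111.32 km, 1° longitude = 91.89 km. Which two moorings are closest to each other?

Pairwise distances:
W1–W5: 25.7939 km
W4–W7: 58.0225 km
W4–W5: 59.2282 km
W1–W4: 74.8165 km
W3–W7: 77.2645 km
W5–W7: 93.6250 km
W1–W2: 99.1324 km
W2–W5: 99.8231 km
W1–W7: 117.4097 km
W3–W4: 121.0723 km
W2–W4: 157.0526 km
W2–W6: 159.6965 km
W3–W5: 169.2149 km
W2–W7: 171.3135 km
W1–W3: 191.3781 km
W2–W3: 247.3073 km
W1–W6: 251.4684 km
W5–W6: 257.8671 km
W4–W6: 316.2685 km
W6–W7: 328.7419 km
W3–W6: 402.5819 km
Closest pair: W1–W5 at 25.7939 km.

W1 and W5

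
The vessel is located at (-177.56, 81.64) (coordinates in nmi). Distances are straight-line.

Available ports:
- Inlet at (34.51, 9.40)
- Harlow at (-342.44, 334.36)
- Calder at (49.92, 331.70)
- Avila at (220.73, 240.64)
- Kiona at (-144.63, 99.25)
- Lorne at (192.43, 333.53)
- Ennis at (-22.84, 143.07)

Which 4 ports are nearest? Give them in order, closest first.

Distances from (-177.56, 81.64):
Inlet: √((212.07)² + (-72.24)²) = √(44973.6849 + 5218.6176) = 224.04 nmi
Harlow: √((-164.88)² + (252.72)²) = √(27185.4144 + 63867.3984) = 301.75 nmi
Calder: √((227.48)² + (250.06)²) = √(51747.1504 + 62530.0036) = 338.05 nmi
Avila: √((398.29)² + (159.00)²) = √(158634.9241 + 25281.0000) = 428.85 nmi
Kiona: √((32.93)² + (17.61)²) = √(1084.3849 + 310.1121) = 37.34 nmi
Lorne: √((369.99)² + (251.89)²) = √(136892.6001 + 63448.5721) = 447.59 nmi
Ennis: √((154.72)² + (61.43)²) = √(23938.2784 + 3773.6449) = 166.47 nmi
Sorted: Kiona (37.34 nmi) < Ennis (166.47 nmi) < Inlet (224.04 nmi) < Harlow (301.75 nmi) < Calder (338.05 nmi) < Avila (428.85 nmi) < …

Kiona, Ennis, Inlet, Harlow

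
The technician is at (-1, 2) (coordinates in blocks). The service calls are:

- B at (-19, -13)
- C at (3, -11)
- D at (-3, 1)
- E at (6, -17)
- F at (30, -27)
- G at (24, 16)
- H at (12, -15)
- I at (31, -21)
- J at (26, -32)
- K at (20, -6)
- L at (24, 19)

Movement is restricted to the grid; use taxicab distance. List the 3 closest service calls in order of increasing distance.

Distances from (-1, 2):
B: |-18| + |-15| = 18 + 15 = 33 blocks
C: |4| + |-13| = 4 + 13 = 17 blocks
D: |-2| + |-1| = 2 + 1 = 3 blocks
E: |7| + |-19| = 7 + 19 = 26 blocks
F: |31| + |-29| = 31 + 29 = 60 blocks
G: |25| + |14| = 25 + 14 = 39 blocks
H: |13| + |-17| = 13 + 17 = 30 blocks
I: |32| + |-23| = 32 + 23 = 55 blocks
J: |27| + |-34| = 27 + 34 = 61 blocks
K: |21| + |-8| = 21 + 8 = 29 blocks
L: |25| + |17| = 25 + 17 = 42 blocks
Sorted: D (3 blocks) < C (17 blocks) < E (26 blocks) < K (29 blocks) < H (30 blocks) < …

D, C, E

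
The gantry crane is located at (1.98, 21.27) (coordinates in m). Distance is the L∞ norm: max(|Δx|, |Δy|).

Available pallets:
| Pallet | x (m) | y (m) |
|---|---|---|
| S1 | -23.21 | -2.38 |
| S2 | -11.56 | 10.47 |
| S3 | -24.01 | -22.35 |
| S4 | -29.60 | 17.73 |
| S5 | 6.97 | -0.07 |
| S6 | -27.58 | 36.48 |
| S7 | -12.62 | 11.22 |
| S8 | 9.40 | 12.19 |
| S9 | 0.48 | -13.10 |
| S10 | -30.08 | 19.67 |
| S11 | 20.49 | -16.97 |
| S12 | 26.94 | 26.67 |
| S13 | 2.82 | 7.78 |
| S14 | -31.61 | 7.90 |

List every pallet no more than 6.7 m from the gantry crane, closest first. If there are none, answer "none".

none

Distances from (1.98, 21.27):
S1: 25.19 m
S2: 13.54 m
S3: 43.62 m
S4: 31.58 m
S5: 21.34 m
S6: 29.56 m
S7: 14.60 m
S8: 9.08 m
S9: 34.37 m
S10: 32.06 m
S11: 38.24 m
S12: 24.96 m
S13: 13.49 m
S14: 33.59 m
Threshold 6.7 m: none within range.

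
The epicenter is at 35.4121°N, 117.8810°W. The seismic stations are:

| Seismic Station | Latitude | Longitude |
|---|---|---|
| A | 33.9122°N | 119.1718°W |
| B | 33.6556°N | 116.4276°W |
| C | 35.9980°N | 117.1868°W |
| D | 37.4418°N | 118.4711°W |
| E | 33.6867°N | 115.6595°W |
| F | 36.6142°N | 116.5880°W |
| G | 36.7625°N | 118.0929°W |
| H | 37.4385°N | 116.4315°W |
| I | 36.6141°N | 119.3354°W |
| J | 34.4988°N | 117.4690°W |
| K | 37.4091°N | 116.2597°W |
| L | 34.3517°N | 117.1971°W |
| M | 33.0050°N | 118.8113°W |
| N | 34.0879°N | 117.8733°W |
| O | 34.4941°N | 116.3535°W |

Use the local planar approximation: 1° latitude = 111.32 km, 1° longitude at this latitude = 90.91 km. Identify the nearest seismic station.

Distances from 35.4121°N, 117.8810°W:
A: 204.0805 km
B: 235.9901 km
C: 90.7568 km
D: 232.2274 km
E: 278.7076 km
F: 178.1135 km
G: 151.5558 km
H: 261.2474 km
I: 188.1122 km
J: 108.3484 km
K: 266.7292 km
L: 133.4161 km
M: 280.9882 km
N: 147.4116 km
O: 172.4142 km
Minimum: C at 90.7568 km.

C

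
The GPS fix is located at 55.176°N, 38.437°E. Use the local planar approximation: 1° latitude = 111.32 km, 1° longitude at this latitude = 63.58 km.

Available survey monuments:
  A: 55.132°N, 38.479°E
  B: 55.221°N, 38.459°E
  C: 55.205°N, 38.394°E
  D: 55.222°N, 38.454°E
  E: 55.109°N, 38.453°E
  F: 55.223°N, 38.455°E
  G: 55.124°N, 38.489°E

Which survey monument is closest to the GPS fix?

Distances from 55.176°N, 38.437°E:
A: √((-0.044·111.32)² + (0.042·63.58)²) = √(23.99119 + 7.13082) = 5.579 km
B: √((0.045·111.32)² + (0.022·63.58)²) = √(25.09409 + 1.95653) = 5.201 km
C: √((0.029·111.32)² + (-0.043·63.58)²) = √(10.42179 + 7.47443) = 4.230 km
D: √((0.046·111.32)² + (0.017·63.58)²) = √(26.22177 + 1.16826) = 5.234 km
E: √((-0.067·111.32)² + (0.016·63.58)²) = √(55.62833 + 1.03486) = 7.527 km
F: √((0.047·111.32)² + (0.018·63.58)²) = √(27.37424 + 1.30974) = 5.356 km
G: √((-0.052·111.32)² + (0.052·63.58)²) = √(33.50835 + 10.93069) = 6.666 km
Minimum: C at 4.230 km.

C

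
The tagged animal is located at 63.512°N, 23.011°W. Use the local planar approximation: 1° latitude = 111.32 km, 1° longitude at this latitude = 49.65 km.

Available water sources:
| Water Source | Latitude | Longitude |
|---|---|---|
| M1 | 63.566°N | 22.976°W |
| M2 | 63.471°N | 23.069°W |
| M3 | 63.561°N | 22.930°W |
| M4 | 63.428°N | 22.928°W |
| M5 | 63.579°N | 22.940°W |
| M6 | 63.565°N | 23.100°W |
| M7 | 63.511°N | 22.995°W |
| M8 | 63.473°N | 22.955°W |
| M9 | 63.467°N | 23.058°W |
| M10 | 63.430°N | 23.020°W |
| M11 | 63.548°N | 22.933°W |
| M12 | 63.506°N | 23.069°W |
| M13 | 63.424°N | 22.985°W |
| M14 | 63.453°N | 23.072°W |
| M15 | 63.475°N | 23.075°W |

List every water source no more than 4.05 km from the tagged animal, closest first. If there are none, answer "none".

Distances from 63.512°N, 23.011°W:
M1: √((0.054·111.32)² + (0.035·49.65)²) = √(36.13549 + 3.01978) = 6.257 km
M2: √((-0.041·111.32)² + (-0.058·49.65)²) = √(20.83119 + 8.29267) = 5.397 km
M3: √((0.049·111.32)² + (0.081·49.65)²) = √(29.75353 + 16.17367) = 6.777 km
M4: √((-0.084·111.32)² + (0.083·49.65)²) = √(87.43896 + 16.98223) = 10.219 km
M5: √((0.067·111.32)² + (0.071·49.65)²) = √(55.62833 + 12.42668) = 8.250 km
M6: √((0.053·111.32)² + (-0.089·49.65)²) = √(34.80953 + 19.52624) = 7.371 km
M7: √((-0.001·111.32)² + (0.016·49.65)²) = √(0.01239 + 0.63107) = 0.802 km
M8: √((-0.039·111.32)² + (0.056·49.65)²) = √(18.84845 + 7.73062) = 5.155 km
M9: √((-0.045·111.32)² + (-0.047·49.65)²) = √(25.09409 + 5.44546) = 5.526 km
M10: √((-0.082·111.32)² + (-0.009·49.65)²) = √(83.32477 + 0.19967) = 9.139 km
M11: √((0.036·111.32)² + (0.078·49.65)²) = √(16.06022 + 14.99781) = 5.573 km
M12: √((-0.006·111.32)² + (-0.058·49.65)²) = √(0.44612 + 8.29267) = 2.956 km
M13: √((-0.088·111.32)² + (0.026·49.65)²) = √(95.96475 + 1.66642) = 9.881 km
M14: √((-0.059·111.32)² + (-0.061·49.65)²) = √(43.13705 + 9.17272) = 7.233 km
M15: √((-0.037·111.32)² + (-0.064·49.65)²) = √(16.96484 + 10.09714) = 5.202 km
Threshold 4.05 km: M7 (0.802 km), M12 (2.956 km) are within range.

M7, M12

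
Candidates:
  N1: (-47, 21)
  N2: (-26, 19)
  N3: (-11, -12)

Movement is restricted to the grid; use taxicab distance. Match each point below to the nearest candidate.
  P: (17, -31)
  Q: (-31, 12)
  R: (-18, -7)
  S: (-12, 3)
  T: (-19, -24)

P at (17, -31):
  N1: |-64| + |52| = 64 + 52 = 116
  N2: |-43| + |50| = 43 + 50 = 93
  N3: |-28| + |19| = 28 + 19 = 47
  → nearest: N3 (47)
Q at (-31, 12):
  N1: |-16| + |9| = 16 + 9 = 25
  N2: |5| + |7| = 5 + 7 = 12
  N3: |20| + |-24| = 20 + 24 = 44
  → nearest: N2 (12)
R at (-18, -7):
  N1: |-29| + |28| = 29 + 28 = 57
  N2: |-8| + |26| = 8 + 26 = 34
  N3: |7| + |-5| = 7 + 5 = 12
  → nearest: N3 (12)
S at (-12, 3):
  N1: |-35| + |18| = 35 + 18 = 53
  N2: |-14| + |16| = 14 + 16 = 30
  N3: |1| + |-15| = 1 + 15 = 16
  → nearest: N3 (16)
T at (-19, -24):
  N1: |-28| + |45| = 28 + 45 = 73
  N2: |-7| + |43| = 7 + 43 = 50
  N3: |8| + |12| = 8 + 12 = 20
  → nearest: N3 (20)

P→N3; Q→N2; R→N3; S→N3; T→N3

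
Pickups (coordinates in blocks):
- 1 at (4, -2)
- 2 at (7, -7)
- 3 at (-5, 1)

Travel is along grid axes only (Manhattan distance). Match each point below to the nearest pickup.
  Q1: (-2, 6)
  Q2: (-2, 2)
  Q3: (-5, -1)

Q1 at (-2, 6):
  1: 14 blocks
  2: 22 blocks
  3: 8 blocks
  → nearest: 3 (8 blocks)
Q2 at (-2, 2):
  1: 10 blocks
  2: 18 blocks
  3: 4 blocks
  → nearest: 3 (4 blocks)
Q3 at (-5, -1):
  1: 10 blocks
  2: 18 blocks
  3: 2 blocks
  → nearest: 3 (2 blocks)

Q1→3; Q2→3; Q3→3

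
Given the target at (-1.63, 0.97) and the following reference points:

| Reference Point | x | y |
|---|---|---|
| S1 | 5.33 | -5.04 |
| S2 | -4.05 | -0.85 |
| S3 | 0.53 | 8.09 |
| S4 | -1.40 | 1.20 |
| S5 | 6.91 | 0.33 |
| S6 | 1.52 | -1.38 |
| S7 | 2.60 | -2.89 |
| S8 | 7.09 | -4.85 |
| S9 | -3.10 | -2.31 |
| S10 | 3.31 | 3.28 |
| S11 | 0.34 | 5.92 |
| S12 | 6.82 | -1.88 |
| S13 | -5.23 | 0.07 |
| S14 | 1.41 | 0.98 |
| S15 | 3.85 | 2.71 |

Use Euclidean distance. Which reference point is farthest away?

S8

Distances from (-1.63, 0.97):
S1: √((6.96)² + (-6.01)²) = √(48.4416 + 36.1201) = 9.20
S2: √((-2.42)² + (-1.82)²) = √(5.8564 + 3.3124) = 3.03
S3: √((2.16)² + (7.12)²) = √(4.6656 + 50.6944) = 7.44
S4: √((0.23)² + (0.23)²) = √(0.0529 + 0.0529) = 0.33
S5: √((8.54)² + (-0.64)²) = √(72.9316 + 0.4096) = 8.56
S6: √((3.15)² + (-2.35)²) = √(9.9225 + 5.5225) = 3.93
S7: √((4.23)² + (-3.86)²) = √(17.8929 + 14.8996) = 5.73
S8: √((8.72)² + (-5.82)²) = √(76.0384 + 33.8724) = 10.48
S9: √((-1.47)² + (-3.28)²) = √(2.1609 + 10.7584) = 3.59
S10: √((4.94)² + (2.31)²) = √(24.4036 + 5.3361) = 5.45
S11: √((1.97)² + (4.95)²) = √(3.8809 + 24.5025) = 5.33
S12: √((8.45)² + (-2.85)²) = √(71.4025 + 8.1225) = 8.92
S13: √((-3.60)² + (-0.90)²) = √(12.9600 + 0.8100) = 3.71
S14: √((3.04)² + (0.01)²) = √(9.2416 + 0.0001) = 3.04
S15: √((5.48)² + (1.74)²) = √(30.0304 + 3.0276) = 5.75
Maximum: S8 at 10.48.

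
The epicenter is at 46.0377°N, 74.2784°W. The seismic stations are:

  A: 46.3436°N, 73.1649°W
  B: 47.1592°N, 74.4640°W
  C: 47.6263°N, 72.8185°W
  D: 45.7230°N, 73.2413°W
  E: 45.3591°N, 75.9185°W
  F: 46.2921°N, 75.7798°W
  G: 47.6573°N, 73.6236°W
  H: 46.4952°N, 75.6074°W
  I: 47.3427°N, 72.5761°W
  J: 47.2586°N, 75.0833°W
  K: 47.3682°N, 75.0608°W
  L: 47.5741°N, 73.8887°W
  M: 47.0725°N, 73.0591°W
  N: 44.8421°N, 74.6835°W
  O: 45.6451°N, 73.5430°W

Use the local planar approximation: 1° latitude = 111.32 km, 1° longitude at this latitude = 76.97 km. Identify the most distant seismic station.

C

Distances from 46.0377°N, 74.2784°W:
A: √((0.3059·111.32)² + (1.1135·76.97)²) = √(1159.592371 + 7345.534720) = 92.2232 km
B: √((1.1215·111.32)² + (-0.1856·76.97)²) = √(15586.368907 + 204.079282) = 125.6601 km
C: √((1.5886·111.32)² + (1.4599·76.97)²) = √(31273.429672 + 12626.680466) = 209.5235 km
D: √((-0.3147·111.32)² + (1.0371·76.97)²) = √(1227.269330 + 6372.124340) = 87.1745 km
E: √((-0.6786·111.32)² + (-1.6401·76.97)²) = √(5706.556295 + 15936.158125) = 147.1146 km
F: √((0.2544·111.32)² + (-1.5014·76.97)²) = √(802.011525 + 13354.751037) = 118.9822 km
G: √((1.6196·111.32)² + (0.6548·76.97)²) = √(32505.880281 + 2540.155565) = 187.2059 km
H: √((0.4575·111.32)² + (-1.3290·76.97)²) = √(2593.752855 + 10463.884445) = 114.2700 km
I: √((1.3050·111.32)² + (1.7023·76.97)²) = √(21104.128311 + 17167.820800) = 195.6322 km
J: √((1.2209·111.32)² + (-0.8049·76.97)²) = √(18471.687931 + 3838.193167) = 149.3649 km
K: √((1.3305·111.32)² + (-0.7824·76.97)²) = √(21936.945339 + 3626.608346) = 159.8861 km
L: √((1.5364·111.32)² + (0.3897·76.97)²) = √(29251.961443 + 899.712563) = 173.6424 km
M: √((1.0348·111.32)² + (1.2193·76.97)²) = √(13269.642891 + 8807.732592) = 148.5846 km
N: √((-1.1956·111.32)² + (-0.4051·76.97)²) = √(17714.063944 + 972.226511) = 136.6978 km
O: √((-0.3926·111.32)² + (0.7354·76.97)²) = √(1910.059895 + 3203.983156) = 71.5125 km
Maximum: C at 209.5235 km.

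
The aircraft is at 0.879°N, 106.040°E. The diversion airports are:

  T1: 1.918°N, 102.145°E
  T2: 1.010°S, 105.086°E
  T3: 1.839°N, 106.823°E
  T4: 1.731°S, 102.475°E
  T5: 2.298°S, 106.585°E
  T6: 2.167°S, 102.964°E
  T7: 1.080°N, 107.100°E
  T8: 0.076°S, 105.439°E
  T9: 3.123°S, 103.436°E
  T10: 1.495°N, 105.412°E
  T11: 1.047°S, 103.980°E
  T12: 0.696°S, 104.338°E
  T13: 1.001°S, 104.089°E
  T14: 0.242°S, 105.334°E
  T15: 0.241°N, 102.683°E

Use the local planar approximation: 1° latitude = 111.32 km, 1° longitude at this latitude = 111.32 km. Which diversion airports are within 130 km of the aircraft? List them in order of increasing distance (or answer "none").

T10, T7, T8

Distances from 0.879°N, 106.040°E:
T1: 448.753 km
T2: 235.579 km
T3: 137.906 km
T4: 491.845 km
T5: 358.830 km
T6: 481.900 km
T7: 120.102 km
T8: 125.611 km
T9: 531.509 km
T10: 97.926 km
T11: 313.936 km
T12: 258.143 km
T13: 301.609 km
T14: 147.476 km
T15: 380.390 km
Threshold 130 km: T10 (97.926 km), T7 (120.102 km), T8 (125.611 km) are within range.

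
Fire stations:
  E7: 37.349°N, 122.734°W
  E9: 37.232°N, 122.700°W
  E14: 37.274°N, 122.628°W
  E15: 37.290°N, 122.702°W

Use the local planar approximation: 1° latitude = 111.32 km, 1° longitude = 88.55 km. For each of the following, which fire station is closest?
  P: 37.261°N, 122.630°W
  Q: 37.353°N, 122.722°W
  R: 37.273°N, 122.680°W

P→E14; Q→E7; R→E15

P at 37.261°N, 122.630°W:
  E7: √((0.088·111.32)² + (-0.104·88.55)²) = √(95.96475 + 84.80936) = 13.445 km
  E9: √((-0.029·111.32)² + (-0.070·88.55)²) = √(10.42179 + 38.42140) = 6.989 km
  E14: √((0.013·111.32)² + (0.002·88.55)²) = √(2.09427 + 0.03136) = 1.458 km
  E15: √((0.029·111.32)² + (-0.072·88.55)²) = √(10.42179 + 40.64828) = 7.146 km
  → nearest: E14 (1.458 km)
Q at 37.353°N, 122.722°W:
  E7: √((-0.004·111.32)² + (-0.012·88.55)²) = √(0.19827 + 1.12912) = 1.152 km
  E9: √((-0.121·111.32)² + (0.022·88.55)²) = √(181.43336 + 3.79509) = 13.610 km
  E14: √((-0.079·111.32)² + (0.094·88.55)²) = √(77.33936 + 69.28398) = 12.109 km
  E15: √((-0.063·111.32)² + (0.020·88.55)²) = √(49.18441 + 3.13644) = 7.233 km
  → nearest: E7 (1.152 km)
R at 37.273°N, 122.680°W:
  E7: √((0.076·111.32)² + (-0.054·88.55)²) = √(71.57701 + 22.86465) = 9.718 km
  E9: √((-0.041·111.32)² + (-0.020·88.55)²) = √(20.83119 + 3.13644) = 4.896 km
  E14: √((0.001·111.32)² + (0.052·88.55)²) = √(0.01239 + 21.20234) = 4.606 km
  E15: √((0.017·111.32)² + (-0.022·88.55)²) = √(3.58133 + 3.79509) = 2.716 km
  → nearest: E15 (2.716 km)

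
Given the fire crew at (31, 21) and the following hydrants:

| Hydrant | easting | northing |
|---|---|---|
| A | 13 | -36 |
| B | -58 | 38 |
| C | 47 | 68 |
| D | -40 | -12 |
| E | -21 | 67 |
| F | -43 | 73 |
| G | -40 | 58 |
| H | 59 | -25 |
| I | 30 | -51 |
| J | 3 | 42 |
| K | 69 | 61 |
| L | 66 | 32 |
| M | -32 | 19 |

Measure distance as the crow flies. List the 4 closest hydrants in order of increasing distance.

J, L, C, H

Distances from (31, 21):
A: 59.8
B: 90.6
C: 49.6
D: 78.3
E: 69.4
F: 90.4
G: 80.1
H: 53.9
I: 72.0
J: 35.0
K: 55.2
L: 36.7
M: 63.0
Sorted: J (35.0) < L (36.7) < C (49.6) < H (53.9) < K (55.2) < A (59.8) < …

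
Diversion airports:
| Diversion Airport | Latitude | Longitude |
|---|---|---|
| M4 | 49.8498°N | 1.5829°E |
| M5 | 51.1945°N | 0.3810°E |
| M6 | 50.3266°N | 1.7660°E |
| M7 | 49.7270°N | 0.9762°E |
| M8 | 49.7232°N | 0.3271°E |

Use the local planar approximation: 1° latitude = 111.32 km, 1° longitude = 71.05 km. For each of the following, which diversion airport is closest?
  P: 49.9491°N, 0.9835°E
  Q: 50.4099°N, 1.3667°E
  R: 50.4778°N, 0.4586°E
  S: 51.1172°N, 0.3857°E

P→M7; Q→M6; R→M5; S→M5

P at 49.9491°N, 0.9835°E:
  M4: 43.9986 km
  M5: 145.0964 km
  M6: 69.6918 km
  M7: 24.7296 km
  M8: 52.9850 km
  → nearest: M7 (24.7296 km)
Q at 50.4099°N, 1.3667°E:
  M4: 64.2147 km
  M5: 111.9523 km
  M6: 29.8473 km
  M7: 80.9252 km
  M8: 106.2988 km
  → nearest: M6 (29.8473 km)
R at 50.4778°N, 0.4586°E:
  M4: 106.1523 km
  M5: 79.9733 km
  M6: 94.4034 km
  M7: 91.3121 km
  M8: 84.5201 km
  → nearest: M5 (79.9733 km)
S at 51.1172°N, 0.3857°E:
  M4: 164.7450 km
  M5: 8.6115 km
  M6: 131.7705 km
  M7: 160.3433 km
  M8: 155.2359 km
  → nearest: M5 (8.6115 km)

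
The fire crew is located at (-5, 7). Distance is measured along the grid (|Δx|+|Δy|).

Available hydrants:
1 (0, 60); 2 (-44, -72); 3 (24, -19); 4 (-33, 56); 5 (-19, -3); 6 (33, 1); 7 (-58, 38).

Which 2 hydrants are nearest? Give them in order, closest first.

5, 6

Distances from (-5, 7):
1: |5| + |53| = 5 + 53 = 58
2: |-39| + |-79| = 39 + 79 = 118
3: |29| + |-26| = 29 + 26 = 55
4: |-28| + |49| = 28 + 49 = 77
5: |-14| + |-10| = 14 + 10 = 24
6: |38| + |-6| = 38 + 6 = 44
7: |-53| + |31| = 53 + 31 = 84
Sorted: 5 (24) < 6 (44) < 3 (55) < 1 (58) < …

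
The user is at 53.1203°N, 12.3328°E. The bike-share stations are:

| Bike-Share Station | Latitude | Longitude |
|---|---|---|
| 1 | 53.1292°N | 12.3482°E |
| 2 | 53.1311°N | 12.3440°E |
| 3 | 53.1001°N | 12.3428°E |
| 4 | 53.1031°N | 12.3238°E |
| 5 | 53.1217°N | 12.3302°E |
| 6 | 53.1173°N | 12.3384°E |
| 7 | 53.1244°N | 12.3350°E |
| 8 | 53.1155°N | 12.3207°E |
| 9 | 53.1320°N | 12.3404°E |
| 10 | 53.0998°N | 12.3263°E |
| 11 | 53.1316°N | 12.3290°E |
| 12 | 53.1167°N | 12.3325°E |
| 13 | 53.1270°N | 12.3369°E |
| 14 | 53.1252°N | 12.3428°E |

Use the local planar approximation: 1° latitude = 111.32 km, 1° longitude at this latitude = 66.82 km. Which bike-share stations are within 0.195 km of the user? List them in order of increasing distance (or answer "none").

none

Distances from 53.1203°N, 12.3328°E:
1: 1.4285 km
2: 1.4162 km
3: 2.3458 km
4: 2.0069 km
5: 0.2334 km
6: 0.5015 km
7: 0.4795 km
8: 0.9691 km
9: 1.3979 km
10: 2.3230 km
11: 1.2833 km
12: 0.4013 km
13: 0.7946 km
14: 0.8626 km
Threshold 0.195 km: none within range.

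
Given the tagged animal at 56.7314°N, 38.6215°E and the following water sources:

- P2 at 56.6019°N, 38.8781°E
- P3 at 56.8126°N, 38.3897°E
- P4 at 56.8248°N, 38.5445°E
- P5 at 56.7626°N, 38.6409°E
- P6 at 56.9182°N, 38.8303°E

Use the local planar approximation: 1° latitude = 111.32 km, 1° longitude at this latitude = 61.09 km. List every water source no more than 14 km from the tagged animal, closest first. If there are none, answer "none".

P5, P4

Distances from 56.7314°N, 38.6215°E:
P2: 21.2966 km
P3: 16.7997 km
P4: 11.4119 km
P5: 3.6698 km
P6: 24.3951 km
Threshold 14 km: P5 (3.6698 km), P4 (11.4119 km) are within range.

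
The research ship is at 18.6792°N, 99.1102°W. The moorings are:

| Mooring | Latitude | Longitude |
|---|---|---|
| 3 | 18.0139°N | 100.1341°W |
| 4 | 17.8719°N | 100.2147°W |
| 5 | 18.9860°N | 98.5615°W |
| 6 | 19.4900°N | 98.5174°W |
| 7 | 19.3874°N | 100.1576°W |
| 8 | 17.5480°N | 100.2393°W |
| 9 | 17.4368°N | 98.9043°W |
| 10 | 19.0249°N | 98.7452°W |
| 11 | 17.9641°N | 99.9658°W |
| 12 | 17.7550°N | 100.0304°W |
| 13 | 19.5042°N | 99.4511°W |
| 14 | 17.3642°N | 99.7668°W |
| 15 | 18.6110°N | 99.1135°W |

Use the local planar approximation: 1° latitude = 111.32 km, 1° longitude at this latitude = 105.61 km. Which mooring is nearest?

15

Distances from 18.6792°N, 99.1102°W:
3: √((-0.6653·111.32)² + (-1.0239·105.61)²) = √(5485.060753 + 11692.979041) = 131.0650 km
4: √((-0.8073·111.32)² + (-1.1045·105.61)²) = √(8076.371737 + 13606.346473) = 147.2505 km
5: √((0.3068·111.32)² + (0.5487·105.61)²) = √(1166.425770 + 3357.994695) = 67.2638 km
6: √((0.8108·111.32)² + (0.5928·105.61)²) = √(8146.552776 + 3919.462153) = 109.8454 km
7: √((0.7082·111.32)² + (-1.0474·105.61)²) = √(6215.244818 + 12235.880430) = 135.8349 km
8: √((-1.1312·111.32)² + (-1.1291·105.61)²) = √(15857.151965 + 14219.191397) = 173.4253 km
9: √((-1.2424·111.32)² + (0.2059·105.61)²) = √(19127.987565 + 472.849331) = 140.0030 km
10: √((0.3457·111.32)² + (0.3650·105.61)²) = √(1480.966226 + 1485.921321) = 54.4691 km
11: √((-0.7151·111.32)² + (-0.8556·105.61)²) = √(6336.945199 + 8164.914420) = 120.4237 km
12: √((-0.9242·111.32)² + (-0.9202·105.61)²) = √(10584.694401 + 9444.403709) = 141.5242 km
13: √((0.8250·111.32)² + (-0.3409·105.61)²) = √(8434.401921 + 1296.176334) = 98.6437 km
14: √((-1.3150·111.32)² + (-0.6566·105.61)²) = √(21428.802442 + 4808.524598) = 161.9794 km
15: √((-0.0682·111.32)² + (-0.0033·105.61)²) = √(57.638828 + 0.121461) = 7.6000 km
Minimum: 15 at 7.6000 km.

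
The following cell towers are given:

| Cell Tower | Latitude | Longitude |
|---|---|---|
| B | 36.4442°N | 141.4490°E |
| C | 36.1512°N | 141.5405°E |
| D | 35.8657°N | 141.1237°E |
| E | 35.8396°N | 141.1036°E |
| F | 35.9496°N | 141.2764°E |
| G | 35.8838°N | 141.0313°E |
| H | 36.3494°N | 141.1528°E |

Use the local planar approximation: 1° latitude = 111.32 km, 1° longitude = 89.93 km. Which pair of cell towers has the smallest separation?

D and E

Pairwise distances:
B–C: √((-0.2930·111.32)² + (0.0915·89.93)²) = √(1063.853033 + 67.709776) = 33.6387 km
B–D: √((-0.5785·111.32)² + (-0.3253·89.93)²) = √(4147.182258 + 855.809914) = 70.7318 km
B–E: √((-0.6046·111.32)² + (-0.3454·89.93)²) = √(4529.838108 + 964.836786) = 74.1261 km
B–F: √((-0.4946·111.32)² + (-0.1726·89.93)²) = √(3031.479386 + 240.929938) = 57.2050 km
B–G: √((-0.5604·111.32)² + (-0.4177·89.93)²) = √(3891.729519 + 1411.036140) = 72.8201 km
B–H: √((-0.0948·111.32)² + (-0.2962·89.93)²) = √(111.368679 + 709.543940) = 28.6516 km
C–D: √((-0.2855·111.32)² + (-0.4168·89.93)²) = √(1010.086625 + 1404.962095) = 49.1431 km
C–E: √((-0.3116·111.32)² + (-0.4369·89.93)²) = √(1203.209614 + 1543.736868) = 52.4113 km
C–F: √((-0.2016·111.32)² + (-0.2641·89.93)²) = √(503.648391 + 564.086868) = 32.6762 km
C–G: √((-0.2674·111.32)² + (-0.5092·89.93)²) = √(886.072384 + 2096.939868) = 54.6170 km
C–H: √((0.1982·111.32)² + (-0.3877·89.93)²) = √(486.803504 + 1215.628263) = 41.2605 km
D–E: √((-0.0261·111.32)² + (-0.0201·89.93)²) = √(8.441651 + 3.267392) = 3.4218 km
D–F: √((0.0839·111.32)² + (0.1527·89.93)²) = √(87.230893 + 188.576365) = 16.6074 km
D–G: √((0.0181·111.32)² + (-0.0924·89.93)²) = √(4.059790 + 69.048322) = 8.5503 km
D–H: √((0.4837·111.32)² + (0.0291·89.93)²) = √(2899.336147 + 6.848495) = 53.9090 km
E–F: √((0.1100·111.32)² + (0.1728·89.93)²) = √(149.944923 + 241.488616) = 19.7847 km
E–G: √((0.0442·111.32)² + (-0.0723·89.93)²) = √(24.209785 + 42.275211) = 8.1538 km
E–H: √((0.5098·111.32)² + (0.0492·89.93)²) = √(3220.668737 + 19.576696) = 56.9232 km
F–G: √((-0.0658·111.32)² + (-0.2451·89.93)²) = √(53.653515 + 485.842843) = 23.2271 km
F–H: √((0.3998·111.32)² + (-0.1236·89.93)²) = √(1980.760537 + 123.550961) = 45.8728 km
G–H: √((0.4656·111.32)² + (0.1215·89.93)²) = √(2686.410267 + 119.388293) = 52.9698 km
Closest pair: D–E at 3.4218 km.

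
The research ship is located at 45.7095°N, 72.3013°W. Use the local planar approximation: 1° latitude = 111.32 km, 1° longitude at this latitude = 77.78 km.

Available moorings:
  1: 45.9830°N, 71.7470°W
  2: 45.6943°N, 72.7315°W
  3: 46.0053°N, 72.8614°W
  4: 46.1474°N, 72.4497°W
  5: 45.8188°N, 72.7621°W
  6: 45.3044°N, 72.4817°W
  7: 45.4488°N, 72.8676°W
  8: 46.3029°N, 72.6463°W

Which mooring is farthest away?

8

Distances from 45.7095°N, 72.3013°W:
1: 52.7800 km
2: 33.5037 km
3: 54.6091 km
4: 50.0949 km
5: 37.8500 km
6: 47.2283 km
7: 52.7480 km
8: 71.2996 km
Maximum: 8 at 71.2996 km.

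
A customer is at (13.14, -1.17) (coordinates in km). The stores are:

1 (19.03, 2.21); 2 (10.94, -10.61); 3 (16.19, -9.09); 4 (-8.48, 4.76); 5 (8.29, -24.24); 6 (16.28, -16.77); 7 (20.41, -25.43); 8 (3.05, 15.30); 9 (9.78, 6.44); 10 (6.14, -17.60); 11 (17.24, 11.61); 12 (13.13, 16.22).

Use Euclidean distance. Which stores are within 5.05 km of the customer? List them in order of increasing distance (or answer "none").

none

Distances from (13.14, -1.17):
1: √((5.89)² + (3.38)²) = √(34.6921 + 11.4244) = 6.79 km
2: √((-2.20)² + (-9.44)²) = √(4.8400 + 89.1136) = 9.69 km
3: √((3.05)² + (-7.92)²) = √(9.3025 + 62.7264) = 8.49 km
4: √((-21.62)² + (5.93)²) = √(467.4244 + 35.1649) = 22.42 km
5: √((-4.85)² + (-23.07)²) = √(23.5225 + 532.2249) = 23.57 km
6: √((3.14)² + (-15.60)²) = √(9.8596 + 243.3600) = 15.91 km
7: √((7.27)² + (-24.26)²) = √(52.8529 + 588.5476) = 25.33 km
8: √((-10.09)² + (16.47)²) = √(101.8081 + 271.2609) = 19.31 km
9: √((-3.36)² + (7.61)²) = √(11.2896 + 57.9121) = 8.32 km
10: √((-7.00)² + (-16.43)²) = √(49.0000 + 269.9449) = 17.86 km
11: √((4.10)² + (12.78)²) = √(16.8100 + 163.3284) = 13.42 km
12: √((-0.01)² + (17.39)²) = √(0.0001 + 302.4121) = 17.39 km
Threshold 5.05 km: none within range.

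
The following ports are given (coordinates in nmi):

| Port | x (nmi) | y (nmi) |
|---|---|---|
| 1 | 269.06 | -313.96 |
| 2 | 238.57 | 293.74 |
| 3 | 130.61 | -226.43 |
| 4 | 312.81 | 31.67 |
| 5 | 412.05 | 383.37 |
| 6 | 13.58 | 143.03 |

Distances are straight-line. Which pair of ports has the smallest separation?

1 and 3

Pairwise distances:
1–2: 608.46 nmi
1–3: 163.80 nmi
1–4: 348.39 nmi
1–5: 711.84 nmi
1–6: 523.56 nmi
2–3: 531.26 nmi
2–4: 272.38 nmi
2–5: 195.27 nmi
2–6: 270.80 nmi
3–4: 315.93 nmi
3–5: 671.61 nmi
3–6: 387.55 nmi
4–5: 365.43 nmi
4–6: 319.28 nmi
5–6: 465.34 nmi
Closest pair: 1–3 at 163.80 nmi.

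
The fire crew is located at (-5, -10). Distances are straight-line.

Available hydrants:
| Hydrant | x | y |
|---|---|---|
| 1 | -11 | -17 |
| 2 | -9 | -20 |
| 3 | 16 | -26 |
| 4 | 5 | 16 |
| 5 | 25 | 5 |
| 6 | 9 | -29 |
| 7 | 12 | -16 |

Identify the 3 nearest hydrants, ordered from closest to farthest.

Distances from (-5, -10):
1: √((-6)² + (-7)²) = √(36.000 + 49.000) = 9.2
2: √((-4)² + (-10)²) = √(16.000 + 100.000) = 10.8
3: √((21)² + (-16)²) = √(441.000 + 256.000) = 26.4
4: √((10)² + (26)²) = √(100.000 + 676.000) = 27.9
5: √((30)² + (15)²) = √(900.000 + 225.000) = 33.5
6: √((14)² + (-19)²) = √(196.000 + 361.000) = 23.6
7: √((17)² + (-6)²) = √(289.000 + 36.000) = 18.0
Sorted: 1 (9.2) < 2 (10.8) < 7 (18.0) < 6 (23.6) < 3 (26.4) < …

1, 2, 7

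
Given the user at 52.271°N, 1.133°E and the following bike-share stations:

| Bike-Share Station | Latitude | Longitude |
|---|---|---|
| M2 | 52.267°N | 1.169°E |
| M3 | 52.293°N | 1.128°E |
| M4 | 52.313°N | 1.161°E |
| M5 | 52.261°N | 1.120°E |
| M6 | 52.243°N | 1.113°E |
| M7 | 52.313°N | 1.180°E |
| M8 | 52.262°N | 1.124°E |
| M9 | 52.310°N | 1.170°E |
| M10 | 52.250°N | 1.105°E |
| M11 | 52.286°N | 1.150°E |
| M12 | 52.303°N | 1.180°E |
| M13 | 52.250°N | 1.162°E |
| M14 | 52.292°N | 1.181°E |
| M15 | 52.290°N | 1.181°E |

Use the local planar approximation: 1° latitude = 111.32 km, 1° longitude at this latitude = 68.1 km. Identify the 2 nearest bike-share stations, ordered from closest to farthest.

M8, M5

Distances from 52.271°N, 1.133°E:
M2: 2.492 km
M3: 2.473 km
M4: 5.049 km
M5: 1.422 km
M6: 3.402 km
M7: 5.666 km
M8: 1.174 km
M9: 5.020 km
M10: 3.017 km
M11: 2.032 km
M12: 4.789 km
M13: 3.060 km
M14: 4.019 km
M15: 3.893 km
Sorted: M8 (1.174 km) < M5 (1.422 km) < M11 (2.032 km) < M3 (2.473 km) < …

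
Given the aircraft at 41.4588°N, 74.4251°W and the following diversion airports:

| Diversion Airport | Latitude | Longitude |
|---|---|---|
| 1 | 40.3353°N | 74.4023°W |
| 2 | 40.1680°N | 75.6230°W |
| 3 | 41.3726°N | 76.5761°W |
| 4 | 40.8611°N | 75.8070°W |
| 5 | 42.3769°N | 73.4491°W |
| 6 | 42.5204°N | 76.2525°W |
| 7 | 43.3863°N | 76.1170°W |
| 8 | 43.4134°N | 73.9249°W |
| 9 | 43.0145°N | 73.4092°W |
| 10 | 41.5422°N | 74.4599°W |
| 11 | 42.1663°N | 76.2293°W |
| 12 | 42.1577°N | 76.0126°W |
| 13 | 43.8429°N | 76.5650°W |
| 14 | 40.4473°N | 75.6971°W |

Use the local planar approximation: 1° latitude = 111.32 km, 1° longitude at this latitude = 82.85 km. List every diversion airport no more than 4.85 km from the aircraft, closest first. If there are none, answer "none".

none

Distances from 41.4588°N, 74.4251°W:
1: √((-1.1235·111.32)² + (0.0228·82.85)²) = √(15642.009627 + 3.568245) = 125.0823 km
2: √((-1.2908·111.32)² + (-1.1979·82.85)²) = √(20647.349481 + 9849.771493) = 174.6342 km
3: √((-0.0862·111.32)² + (-2.1510·82.85)²) = √(92.079071 + 31758.928847) = 178.4685 km
4: √((-0.5977·111.32)² + (-1.3819·82.85)²) = √(4427.034505 + 13108.055127) = 132.4201 km
5: √((0.9181·111.32)² + (0.9760·82.85)²) = √(10445.431133 + 6538.598355) = 130.3228 km
6: √((1.0616·111.32)² + (-1.8274·82.85)²) = √(13965.877072 + 22921.987252) = 192.0621 km
7: √((1.9275·111.32)² + (-1.6919·82.85)²) = √(46039.984502 + 19648.726446) = 256.2981 km
8: √((1.9546·111.32)² + (0.5002·82.85)²) = √(47343.698728 + 1717.403724) = 221.4974 km
9: √((1.5557·111.32)² + (1.0159·82.85)²) = √(29991.493893 + 7084.136914) = 192.5503 km
10: √((0.0834·111.32)² + (-0.0348·82.85)²) = √(86.194290 + 8.312727) = 9.7215 km
11: √((0.7075·111.32)² + (-1.8042·82.85)²) = √(6202.964329 + 22343.663515) = 168.9575 km
12: √((0.6989·111.32)² + (-1.5875·82.85)²) = √(6053.080871 + 17298.661219) = 152.8128 km
13: √((2.3841·111.32)² + (-2.1399·82.85)²) = √(70436.104774 + 31431.997625) = 319.1678 km
14: √((-1.0115·111.32)² + (-1.2720·82.85)²) = √(12678.800536 + 11106.040379) = 154.2233 km
Threshold 4.85 km: none within range.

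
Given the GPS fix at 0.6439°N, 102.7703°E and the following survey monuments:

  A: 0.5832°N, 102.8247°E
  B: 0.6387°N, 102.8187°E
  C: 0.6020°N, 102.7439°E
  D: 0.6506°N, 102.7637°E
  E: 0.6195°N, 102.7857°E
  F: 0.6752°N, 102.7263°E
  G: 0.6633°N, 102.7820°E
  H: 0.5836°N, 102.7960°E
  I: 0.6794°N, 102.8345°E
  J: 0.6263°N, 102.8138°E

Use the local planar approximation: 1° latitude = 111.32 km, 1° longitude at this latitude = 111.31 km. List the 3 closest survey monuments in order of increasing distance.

D, G, E

Distances from 0.6439°N, 102.7703°E:
A: √((-0.0607·111.32)² + (0.0544·111.31)²) = √(45.658725 + 36.666222) = 9.0733 km
B: √((-0.0052·111.32)² + (0.0484·111.31)²) = √(0.335084 + 29.024122) = 5.4184 km
C: √((-0.0419·111.32)² + (-0.0264·111.31)²) = √(21.755769 + 8.635276) = 5.5128 km
D: √((0.0067·111.32)² + (-0.0066·111.31)²) = √(0.556283 + 0.539705) = 1.0469 km
E: √((-0.0244·111.32)² + (0.0154·111.31)²) = √(7.377786 + 2.938393) = 3.2119 km
F: √((0.0313·111.32)² + (-0.0440·111.31)²) = √(12.140458 + 23.986878) = 6.0106 km
G: √((0.0194·111.32)² + (0.0117·111.31)²) = √(4.663907 + 1.696056) = 2.5219 km
H: √((-0.0603·111.32)² + (0.0257·111.31)²) = √(45.058945 + 8.183416) = 7.2967 km
I: √((0.0355·111.32)² + (0.0642·111.31)²) = √(15.617197 + 51.066774) = 8.1660 km
J: √((-0.0176·111.32)² + (0.0435·111.31)²) = √(3.838590 + 23.444819) = 5.2234 km
Sorted: D (1.0469 km) < G (2.5219 km) < E (3.2119 km) < J (5.2234 km) < B (5.4184 km) < …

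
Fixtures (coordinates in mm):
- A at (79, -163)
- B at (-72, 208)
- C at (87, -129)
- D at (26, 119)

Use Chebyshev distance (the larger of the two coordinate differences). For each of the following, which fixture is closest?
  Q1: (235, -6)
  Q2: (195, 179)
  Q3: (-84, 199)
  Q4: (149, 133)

Q1→C; Q2→D; Q3→B; Q4→D

Q1 at (235, -6):
  A: 157 mm
  B: 307 mm
  C: 148 mm
  D: 209 mm
  → nearest: C (148 mm)
Q2 at (195, 179):
  A: 342 mm
  B: 267 mm
  C: 308 mm
  D: 169 mm
  → nearest: D (169 mm)
Q3 at (-84, 199):
  A: 362 mm
  B: 12 mm
  C: 328 mm
  D: 110 mm
  → nearest: B (12 mm)
Q4 at (149, 133):
  A: 296 mm
  B: 221 mm
  C: 262 mm
  D: 123 mm
  → nearest: D (123 mm)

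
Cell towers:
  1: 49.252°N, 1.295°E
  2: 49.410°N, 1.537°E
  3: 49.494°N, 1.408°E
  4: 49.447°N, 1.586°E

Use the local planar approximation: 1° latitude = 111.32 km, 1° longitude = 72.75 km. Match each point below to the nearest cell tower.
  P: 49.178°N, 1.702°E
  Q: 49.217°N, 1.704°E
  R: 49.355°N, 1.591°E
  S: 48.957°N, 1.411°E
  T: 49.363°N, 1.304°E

P at 49.178°N, 1.702°E:
  1: √((0.074·111.32)² + (-0.407·72.75)²) = √(67.85937 + 876.70769) = 30.734 km
  2: √((0.232·111.32)² + (-0.165·72.75)²) = √(666.99467 + 144.09001) = 28.480 km
  3: √((0.316·111.32)² + (-0.294·72.75)²) = √(1237.42977 + 457.46793) = 41.169 km
  4: √((0.269·111.32)² + (-0.116·72.75)²) = √(896.70782 + 71.21672) = 31.111 km
  → nearest: 2 (28.480 km)
Q at 49.217°N, 1.704°E:
  1: √((0.035·111.32)² + (-0.409·72.75)²) = √(15.18037 + 885.34515) = 30.009 km
  2: √((0.193·111.32)² + (-0.167·72.75)²) = √(461.59491 + 147.60428) = 24.682 km
  3: √((0.277·111.32)² + (-0.296·72.75)²) = √(950.83669 + 463.71316) = 37.611 km
  4: √((0.230·111.32)² + (-0.118·72.75)²) = √(655.54433 + 73.69364) = 27.004 km
  → nearest: 2 (24.682 km)
R at 49.355°N, 1.591°E:
  1: √((-0.103·111.32)² + (-0.296·72.75)²) = √(131.46824 + 463.71316) = 24.396 km
  2: √((0.055·111.32)² + (-0.054·72.75)²) = √(37.48623 + 15.43311) = 7.275 km
  3: √((0.139·111.32)² + (-0.183·72.75)²) = √(239.42858 + 177.24263) = 20.413 km
  4: √((0.092·111.32)² + (-0.005·72.75)²) = √(104.88709 + 0.13231) = 10.248 km
  → nearest: 2 (7.275 km)
S at 48.957°N, 1.411°E:
  1: √((0.295·111.32)² + (-0.116·72.75)²) = √(1078.42619 + 71.21672) = 33.906 km
  2: √((0.453·111.32)² + (0.126·72.75)²) = √(2542.97915 + 84.02472) = 51.254 km
  3: √((0.537·111.32)² + (-0.003·72.75)²) = √(3573.50971 + 0.04763) = 59.779 km
  4: √((0.490·111.32)² + (0.175·72.75)²) = √(2975.35339 + 162.08473) = 56.013 km
  → nearest: 1 (33.906 km)
T at 49.363°N, 1.304°E:
  1: √((-0.111·111.32)² + (-0.009·72.75)²) = √(152.68359 + 0.42870) = 12.374 km
  2: √((0.047·111.32)² + (0.233·72.75)²) = √(27.37424 + 287.32793) = 17.740 km
  3: √((0.131·111.32)² + (0.104·72.75)²) = √(212.66156 + 57.24436) = 16.429 km
  4: √((0.084·111.32)² + (0.282·72.75)²) = √(87.43896 + 420.88574) = 22.546 km
  → nearest: 1 (12.374 km)

P→2; Q→2; R→2; S→1; T→1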